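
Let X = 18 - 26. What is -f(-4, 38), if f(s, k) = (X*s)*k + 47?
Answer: -1263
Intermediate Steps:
X = -8
f(s, k) = 47 - 8*k*s (f(s, k) = (-8*s)*k + 47 = -8*k*s + 47 = 47 - 8*k*s)
-f(-4, 38) = -(47 - 8*38*(-4)) = -(47 + 1216) = -1*1263 = -1263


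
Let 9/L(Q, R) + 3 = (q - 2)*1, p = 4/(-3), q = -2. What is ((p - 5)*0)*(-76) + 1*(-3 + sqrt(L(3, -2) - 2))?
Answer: -3 + I*sqrt(161)/7 ≈ -3.0 + 1.8127*I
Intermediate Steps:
p = -4/3 (p = 4*(-1/3) = -4/3 ≈ -1.3333)
L(Q, R) = -9/7 (L(Q, R) = 9/(-3 + (-2 - 2)*1) = 9/(-3 - 4*1) = 9/(-3 - 4) = 9/(-7) = 9*(-1/7) = -9/7)
((p - 5)*0)*(-76) + 1*(-3 + sqrt(L(3, -2) - 2)) = ((-4/3 - 5)*0)*(-76) + 1*(-3 + sqrt(-9/7 - 2)) = -19/3*0*(-76) + 1*(-3 + sqrt(-23/7)) = 0*(-76) + 1*(-3 + I*sqrt(161)/7) = 0 + (-3 + I*sqrt(161)/7) = -3 + I*sqrt(161)/7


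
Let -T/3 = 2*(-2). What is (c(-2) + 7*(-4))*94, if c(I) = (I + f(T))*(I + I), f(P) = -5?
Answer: 0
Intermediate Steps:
T = 12 (T = -6*(-2) = -3*(-4) = 12)
c(I) = 2*I*(-5 + I) (c(I) = (I - 5)*(I + I) = (-5 + I)*(2*I) = 2*I*(-5 + I))
(c(-2) + 7*(-4))*94 = (2*(-2)*(-5 - 2) + 7*(-4))*94 = (2*(-2)*(-7) - 28)*94 = (28 - 28)*94 = 0*94 = 0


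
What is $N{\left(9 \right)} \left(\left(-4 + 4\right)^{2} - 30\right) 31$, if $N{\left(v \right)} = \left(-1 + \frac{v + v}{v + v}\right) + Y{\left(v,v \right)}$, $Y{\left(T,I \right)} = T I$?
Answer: $-75330$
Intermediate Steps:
$Y{\left(T,I \right)} = I T$
$N{\left(v \right)} = v^{2}$ ($N{\left(v \right)} = \left(-1 + \frac{v + v}{v + v}\right) + v v = \left(-1 + \frac{2 v}{2 v}\right) + v^{2} = \left(-1 + 2 v \frac{1}{2 v}\right) + v^{2} = \left(-1 + 1\right) + v^{2} = 0 + v^{2} = v^{2}$)
$N{\left(9 \right)} \left(\left(-4 + 4\right)^{2} - 30\right) 31 = 9^{2} \left(\left(-4 + 4\right)^{2} - 30\right) 31 = 81 \left(0^{2} - 30\right) 31 = 81 \left(0 - 30\right) 31 = 81 \left(-30\right) 31 = \left(-2430\right) 31 = -75330$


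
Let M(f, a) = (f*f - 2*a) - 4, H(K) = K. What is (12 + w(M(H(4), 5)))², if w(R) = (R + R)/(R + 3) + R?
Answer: 5476/25 ≈ 219.04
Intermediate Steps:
M(f, a) = -4 + f² - 2*a (M(f, a) = (f² - 2*a) - 4 = -4 + f² - 2*a)
w(R) = R + 2*R/(3 + R) (w(R) = (2*R)/(3 + R) + R = 2*R/(3 + R) + R = R + 2*R/(3 + R))
(12 + w(M(H(4), 5)))² = (12 + (-4 + 4² - 2*5)*(5 + (-4 + 4² - 2*5))/(3 + (-4 + 4² - 2*5)))² = (12 + (-4 + 16 - 10)*(5 + (-4 + 16 - 10))/(3 + (-4 + 16 - 10)))² = (12 + 2*(5 + 2)/(3 + 2))² = (12 + 2*7/5)² = (12 + 2*(⅕)*7)² = (12 + 14/5)² = (74/5)² = 5476/25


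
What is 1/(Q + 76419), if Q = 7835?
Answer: 1/84254 ≈ 1.1869e-5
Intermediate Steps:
1/(Q + 76419) = 1/(7835 + 76419) = 1/84254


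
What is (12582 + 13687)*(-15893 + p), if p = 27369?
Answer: 301463044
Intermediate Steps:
(12582 + 13687)*(-15893 + p) = (12582 + 13687)*(-15893 + 27369) = 26269*11476 = 301463044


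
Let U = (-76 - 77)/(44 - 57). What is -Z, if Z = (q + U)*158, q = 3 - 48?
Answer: 68256/13 ≈ 5250.5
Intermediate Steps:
U = 153/13 (U = -153/(-13) = -153*(-1/13) = 153/13 ≈ 11.769)
q = -45
Z = -68256/13 (Z = (-45 + 153/13)*158 = -432/13*158 = -68256/13 ≈ -5250.5)
-Z = -1*(-68256/13) = 68256/13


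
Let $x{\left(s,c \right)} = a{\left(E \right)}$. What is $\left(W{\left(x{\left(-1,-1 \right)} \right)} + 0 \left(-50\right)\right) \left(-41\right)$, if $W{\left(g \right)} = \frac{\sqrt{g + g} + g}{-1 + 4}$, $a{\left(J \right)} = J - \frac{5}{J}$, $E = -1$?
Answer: $- \frac{164}{3} - \frac{82 \sqrt{2}}{3} \approx -93.322$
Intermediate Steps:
$x{\left(s,c \right)} = 4$ ($x{\left(s,c \right)} = -1 - \frac{5}{-1} = -1 - -5 = -1 + 5 = 4$)
$W{\left(g \right)} = \frac{g}{3} + \frac{\sqrt{2} \sqrt{g}}{3}$ ($W{\left(g \right)} = \frac{\sqrt{2 g} + g}{3} = \left(\sqrt{2} \sqrt{g} + g\right) \frac{1}{3} = \left(g + \sqrt{2} \sqrt{g}\right) \frac{1}{3} = \frac{g}{3} + \frac{\sqrt{2} \sqrt{g}}{3}$)
$\left(W{\left(x{\left(-1,-1 \right)} \right)} + 0 \left(-50\right)\right) \left(-41\right) = \left(\left(\frac{1}{3} \cdot 4 + \frac{\sqrt{2} \sqrt{4}}{3}\right) + 0 \left(-50\right)\right) \left(-41\right) = \left(\left(\frac{4}{3} + \frac{1}{3} \sqrt{2} \cdot 2\right) + 0\right) \left(-41\right) = \left(\left(\frac{4}{3} + \frac{2 \sqrt{2}}{3}\right) + 0\right) \left(-41\right) = \left(\frac{4}{3} + \frac{2 \sqrt{2}}{3}\right) \left(-41\right) = - \frac{164}{3} - \frac{82 \sqrt{2}}{3}$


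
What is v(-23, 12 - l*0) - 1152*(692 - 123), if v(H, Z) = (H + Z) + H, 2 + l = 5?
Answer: -655522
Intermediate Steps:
l = 3 (l = -2 + 5 = 3)
v(H, Z) = Z + 2*H
v(-23, 12 - l*0) - 1152*(692 - 123) = ((12 - 3*0) + 2*(-23)) - 1152*(692 - 123) = ((12 - 1*0) - 46) - 1152*569 = ((12 + 0) - 46) - 655488 = (12 - 46) - 655488 = -34 - 655488 = -655522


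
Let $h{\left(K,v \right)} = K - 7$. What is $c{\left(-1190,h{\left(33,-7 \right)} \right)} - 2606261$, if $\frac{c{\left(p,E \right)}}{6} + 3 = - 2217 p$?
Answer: $13223101$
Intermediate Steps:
$h{\left(K,v \right)} = -7 + K$
$c{\left(p,E \right)} = -18 - 13302 p$ ($c{\left(p,E \right)} = -18 + 6 \left(- 2217 p\right) = -18 - 13302 p$)
$c{\left(-1190,h{\left(33,-7 \right)} \right)} - 2606261 = \left(-18 - -15829380\right) - 2606261 = \left(-18 + 15829380\right) - 2606261 = 15829362 - 2606261 = 13223101$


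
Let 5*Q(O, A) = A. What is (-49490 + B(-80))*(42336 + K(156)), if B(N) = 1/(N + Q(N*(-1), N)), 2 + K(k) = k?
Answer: -100935866045/48 ≈ -2.1028e+9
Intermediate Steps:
Q(O, A) = A/5
K(k) = -2 + k
B(N) = 5/(6*N) (B(N) = 1/(N + N/5) = 1/(6*N/5) = 5/(6*N))
(-49490 + B(-80))*(42336 + K(156)) = (-49490 + (⅚)/(-80))*(42336 + (-2 + 156)) = (-49490 + (⅚)*(-1/80))*(42336 + 154) = (-49490 - 1/96)*42490 = -4751041/96*42490 = -100935866045/48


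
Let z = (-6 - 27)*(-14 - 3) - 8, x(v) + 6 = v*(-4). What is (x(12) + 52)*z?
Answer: -1106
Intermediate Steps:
x(v) = -6 - 4*v (x(v) = -6 + v*(-4) = -6 - 4*v)
z = 553 (z = -33*(-17) - 8 = 561 - 8 = 553)
(x(12) + 52)*z = ((-6 - 4*12) + 52)*553 = ((-6 - 48) + 52)*553 = (-54 + 52)*553 = -2*553 = -1106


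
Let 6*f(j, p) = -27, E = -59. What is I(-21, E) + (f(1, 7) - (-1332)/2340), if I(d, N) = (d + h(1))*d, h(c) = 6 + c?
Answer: 37709/130 ≈ 290.07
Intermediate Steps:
f(j, p) = -9/2 (f(j, p) = (⅙)*(-27) = -9/2)
I(d, N) = d*(7 + d) (I(d, N) = (d + (6 + 1))*d = (d + 7)*d = (7 + d)*d = d*(7 + d))
I(-21, E) + (f(1, 7) - (-1332)/2340) = -21*(7 - 21) + (-9/2 - (-1332)/2340) = -21*(-14) + (-9/2 - (-1332)/2340) = 294 + (-9/2 - 1*(-37/65)) = 294 + (-9/2 + 37/65) = 294 - 511/130 = 37709/130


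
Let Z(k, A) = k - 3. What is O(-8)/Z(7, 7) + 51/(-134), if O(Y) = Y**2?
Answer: 2093/134 ≈ 15.619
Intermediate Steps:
Z(k, A) = -3 + k
O(-8)/Z(7, 7) + 51/(-134) = (-8)**2/(-3 + 7) + 51/(-134) = 64/4 + 51*(-1/134) = 64*(1/4) - 51/134 = 16 - 51/134 = 2093/134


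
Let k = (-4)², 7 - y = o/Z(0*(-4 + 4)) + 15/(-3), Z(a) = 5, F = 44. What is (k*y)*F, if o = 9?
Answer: 35904/5 ≈ 7180.8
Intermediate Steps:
y = 51/5 (y = 7 - (9/5 + 15/(-3)) = 7 - (9*(⅕) + 15*(-⅓)) = 7 - (9/5 - 5) = 7 - 1*(-16/5) = 7 + 16/5 = 51/5 ≈ 10.200)
k = 16
(k*y)*F = (16*(51/5))*44 = (816/5)*44 = 35904/5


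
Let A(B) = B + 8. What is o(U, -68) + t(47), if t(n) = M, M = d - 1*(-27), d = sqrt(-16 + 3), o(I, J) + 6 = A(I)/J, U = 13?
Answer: 1407/68 + I*sqrt(13) ≈ 20.691 + 3.6056*I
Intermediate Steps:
A(B) = 8 + B
o(I, J) = -6 + (8 + I)/J
d = I*sqrt(13) (d = sqrt(-13) = I*sqrt(13) ≈ 3.6056*I)
M = 27 + I*sqrt(13) (M = I*sqrt(13) - 1*(-27) = I*sqrt(13) + 27 = 27 + I*sqrt(13) ≈ 27.0 + 3.6056*I)
t(n) = 27 + I*sqrt(13)
o(U, -68) + t(47) = (8 + 13 - 6*(-68))/(-68) + (27 + I*sqrt(13)) = -(8 + 13 + 408)/68 + (27 + I*sqrt(13)) = -1/68*429 + (27 + I*sqrt(13)) = -429/68 + (27 + I*sqrt(13)) = 1407/68 + I*sqrt(13)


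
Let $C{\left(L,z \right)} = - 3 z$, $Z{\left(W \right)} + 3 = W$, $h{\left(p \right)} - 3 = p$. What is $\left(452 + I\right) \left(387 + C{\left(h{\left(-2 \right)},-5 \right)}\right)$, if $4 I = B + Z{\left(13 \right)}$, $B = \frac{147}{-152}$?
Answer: $\frac{55513989}{304} \approx 1.8261 \cdot 10^{5}$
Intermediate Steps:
$h{\left(p \right)} = 3 + p$
$B = - \frac{147}{152}$ ($B = 147 \left(- \frac{1}{152}\right) = - \frac{147}{152} \approx -0.9671$)
$Z{\left(W \right)} = -3 + W$
$I = \frac{1373}{608}$ ($I = \frac{- \frac{147}{152} + \left(-3 + 13\right)}{4} = \frac{- \frac{147}{152} + 10}{4} = \frac{1}{4} \cdot \frac{1373}{152} = \frac{1373}{608} \approx 2.2582$)
$\left(452 + I\right) \left(387 + C{\left(h{\left(-2 \right)},-5 \right)}\right) = \left(452 + \frac{1373}{608}\right) \left(387 - -15\right) = \frac{276189 \left(387 + 15\right)}{608} = \frac{276189}{608} \cdot 402 = \frac{55513989}{304}$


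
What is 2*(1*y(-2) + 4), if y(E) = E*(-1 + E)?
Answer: 20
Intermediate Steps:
2*(1*y(-2) + 4) = 2*(1*(-2*(-1 - 2)) + 4) = 2*(1*(-2*(-3)) + 4) = 2*(1*6 + 4) = 2*(6 + 4) = 2*10 = 20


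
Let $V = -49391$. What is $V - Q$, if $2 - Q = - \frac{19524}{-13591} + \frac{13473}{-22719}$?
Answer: $- \frac{5083670073628}{102924643} \approx -49392.0$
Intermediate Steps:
$Q = \frac{119031215}{102924643}$ ($Q = 2 - \left(- \frac{19524}{-13591} + \frac{13473}{-22719}\right) = 2 - \left(\left(-19524\right) \left(- \frac{1}{13591}\right) + 13473 \left(- \frac{1}{22719}\right)\right) = 2 - \left(\frac{19524}{13591} - \frac{4491}{7573}\right) = 2 - \frac{86818071}{102924643} = \frac{119031215}{102924643} \approx 1.1565$)
$V - Q = -49391 - \frac{119031215}{102924643} = - \frac{5083670073628}{102924643}$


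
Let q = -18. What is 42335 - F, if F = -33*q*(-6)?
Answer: 45899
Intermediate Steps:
F = -3564 (F = -33*(-18)*(-6) = 594*(-6) = -3564)
42335 - F = 42335 - 1*(-3564) = 42335 + 3564 = 45899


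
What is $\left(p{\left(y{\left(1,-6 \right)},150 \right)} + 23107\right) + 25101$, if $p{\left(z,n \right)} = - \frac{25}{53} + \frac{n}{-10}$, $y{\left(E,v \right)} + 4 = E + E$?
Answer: $\frac{2554204}{53} \approx 48193.0$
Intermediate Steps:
$y{\left(E,v \right)} = -4 + 2 E$ ($y{\left(E,v \right)} = -4 + \left(E + E\right) = -4 + 2 E$)
$p{\left(z,n \right)} = - \frac{25}{53} - \frac{n}{10}$ ($p{\left(z,n \right)} = \left(-25\right) \frac{1}{53} + n \left(- \frac{1}{10}\right) = - \frac{25}{53} - \frac{n}{10}$)
$\left(p{\left(y{\left(1,-6 \right)},150 \right)} + 23107\right) + 25101 = \left(\left(- \frac{25}{53} - 15\right) + 23107\right) + 25101 = \left(- \frac{820}{53} + 23107\right) + 25101 = \frac{1223851}{53} + 25101 = \frac{2554204}{53}$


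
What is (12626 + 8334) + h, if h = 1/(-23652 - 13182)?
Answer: 772040639/36834 ≈ 20960.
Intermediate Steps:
h = -1/36834 (h = 1/(-36834) = -1/36834 ≈ -2.7149e-5)
(12626 + 8334) + h = (12626 + 8334) - 1/36834 = 20960 - 1/36834 = 772040639/36834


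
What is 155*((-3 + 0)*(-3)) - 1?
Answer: 1394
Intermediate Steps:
155*((-3 + 0)*(-3)) - 1 = 155*(-3*(-3)) - 1 = 155*9 - 1 = 1395 - 1 = 1394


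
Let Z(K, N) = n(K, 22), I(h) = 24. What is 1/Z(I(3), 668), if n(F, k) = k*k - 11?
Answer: 1/473 ≈ 0.0021142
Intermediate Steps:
n(F, k) = -11 + k² (n(F, k) = k² - 11 = -11 + k²)
Z(K, N) = 473 (Z(K, N) = -11 + 22² = -11 + 484 = 473)
1/Z(I(3), 668) = 1/473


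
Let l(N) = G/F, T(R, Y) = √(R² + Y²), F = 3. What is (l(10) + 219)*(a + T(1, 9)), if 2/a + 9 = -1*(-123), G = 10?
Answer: 667/171 + 667*√82/3 ≈ 2017.2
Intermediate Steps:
l(N) = 10/3
a = 1/57 (a = 2/(-9 - 1*(-123)) = 2/(-9 + 123) = 2/114 = 2*(1/114) = 1/57 ≈ 0.017544)
(l(10) + 219)*(a + T(1, 9)) = (10/3 + 219)*(1/57 + √(1² + 9²)) = 667*(1/57 + √(1 + 81))/3 = 667*(1/57 + √82)/3 = 667/171 + 667*√82/3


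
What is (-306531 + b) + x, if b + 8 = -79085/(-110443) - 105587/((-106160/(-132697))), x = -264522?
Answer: -8242895400083657/11724628880 ≈ -7.0304e+5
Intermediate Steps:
b = -1547510904273017/11724628880 (b = -8 + (-79085/(-110443) - 105587/((-106160/(-132697)))) = -8 + (-79085*(-1/110443) - 105587/((-106160*(-1/132697)))) = -8 + (79085/110443 - 105587/106160/132697) = -8 + (79085/110443 - 105587*132697/106160) = -8 + (79085/110443 - 14011078139/106160) = -8 - 1547417107241977/11724628880 = -1547510904273017/11724628880 ≈ -1.3199e+5)
(-306531 + b) + x = (-306531 - 1547510904273017/11724628880) - 264522 = -5141473119488297/11724628880 - 264522 = -8242895400083657/11724628880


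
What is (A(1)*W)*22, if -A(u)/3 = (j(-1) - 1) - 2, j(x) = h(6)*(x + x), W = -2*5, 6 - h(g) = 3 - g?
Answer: -13860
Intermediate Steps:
h(g) = 3 + g (h(g) = 6 - (3 - g) = 6 + (-3 + g) = 3 + g)
W = -10
j(x) = 18*x (j(x) = (3 + 6)*(x + x) = 9*(2*x) = 18*x)
A(u) = 63 (A(u) = -3*((18*(-1) - 1) - 2) = -3*((-18 - 1) - 2) = -3*(-19 - 2) = -3*(-21) = 63)
(A(1)*W)*22 = (63*(-10))*22 = -630*22 = -13860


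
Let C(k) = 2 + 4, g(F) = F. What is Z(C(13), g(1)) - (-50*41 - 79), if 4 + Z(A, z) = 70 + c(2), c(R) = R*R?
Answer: 2199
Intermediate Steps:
C(k) = 6
c(R) = R²
Z(A, z) = 70 (Z(A, z) = -4 + (70 + 2²) = -4 + (70 + 4) = -4 + 74 = 70)
Z(C(13), g(1)) - (-50*41 - 79) = 70 - (-50*41 - 79) = 70 - (-2050 - 79) = 70 - 1*(-2129) = 70 + 2129 = 2199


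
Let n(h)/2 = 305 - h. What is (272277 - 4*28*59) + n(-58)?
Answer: 266395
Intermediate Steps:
n(h) = 610 - 2*h (n(h) = 2*(305 - h) = 610 - 2*h)
(272277 - 4*28*59) + n(-58) = (272277 - 4*28*59) + (610 - 2*(-58)) = (272277 - 112*59) + (610 + 116) = (272277 - 6608) + 726 = 265669 + 726 = 266395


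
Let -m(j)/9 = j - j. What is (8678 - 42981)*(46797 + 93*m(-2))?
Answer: -1605277491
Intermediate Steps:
m(j) = 0 (m(j) = -9*(j - j) = -9*0 = 0)
(8678 - 42981)*(46797 + 93*m(-2)) = (8678 - 42981)*(46797 + 93*0) = -34303*(46797 + 0) = -34303*46797 = -1605277491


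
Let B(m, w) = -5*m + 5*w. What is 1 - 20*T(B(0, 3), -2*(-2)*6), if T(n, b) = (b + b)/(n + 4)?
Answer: -941/19 ≈ -49.526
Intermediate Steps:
T(n, b) = 2*b/(4 + n) (T(n, b) = (2*b)/(4 + n) = 2*b/(4 + n))
1 - 20*T(B(0, 3), -2*(-2)*6) = 1 - 40*-2*(-2)*6/(4 + (-5*0 + 5*3)) = 1 - 40*4*6/(4 + (0 + 15)) = 1 - 40*24/(4 + 15) = 1 - 40*24/19 = 1 - 20*48/19 = 1 - 960/19 = -941/19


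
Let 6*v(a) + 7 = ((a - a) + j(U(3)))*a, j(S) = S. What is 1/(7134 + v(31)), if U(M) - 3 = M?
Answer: 6/42983 ≈ 0.00013959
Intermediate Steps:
U(M) = 3 + M
v(a) = -7/6 + a (v(a) = -7/6 + (((a - a) + (3 + 3))*a)/6 = -7/6 + ((0 + 6)*a)/6 = -7/6 + (6*a)/6 = -7/6 + a)
1/(7134 + v(31)) = 1/(7134 + (-7/6 + 31)) = 1/(7134 + 179/6) = 1/(42983/6) = 6/42983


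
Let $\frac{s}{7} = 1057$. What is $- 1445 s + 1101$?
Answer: $-10690454$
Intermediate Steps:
$s = 7399$ ($s = 7 \cdot 1057 = 7399$)
$- 1445 s + 1101 = \left(-1445\right) 7399 + 1101 = -10691555 + 1101 = -10690454$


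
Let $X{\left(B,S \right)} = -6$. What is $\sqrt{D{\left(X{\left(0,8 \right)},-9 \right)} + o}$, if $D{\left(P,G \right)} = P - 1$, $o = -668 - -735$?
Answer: $2 \sqrt{15} \approx 7.746$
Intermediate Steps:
$o = 67$ ($o = -668 + 735 = 67$)
$D{\left(P,G \right)} = -1 + P$
$\sqrt{D{\left(X{\left(0,8 \right)},-9 \right)} + o} = \sqrt{\left(-1 - 6\right) + 67} = \sqrt{-7 + 67} = \sqrt{60} = 2 \sqrt{15}$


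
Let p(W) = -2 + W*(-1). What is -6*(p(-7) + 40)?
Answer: -270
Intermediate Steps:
p(W) = -2 - W
-6*(p(-7) + 40) = -6*((-2 - 1*(-7)) + 40) = -6*((-2 + 7) + 40) = -6*(5 + 40) = -6*45 = -270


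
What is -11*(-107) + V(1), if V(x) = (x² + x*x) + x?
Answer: 1180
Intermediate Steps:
V(x) = x + 2*x² (V(x) = (x² + x²) + x = 2*x² + x = x + 2*x²)
-11*(-107) + V(1) = -11*(-107) + 1*(1 + 2*1) = 1177 + 1*(1 + 2) = 1177 + 1*3 = 1177 + 3 = 1180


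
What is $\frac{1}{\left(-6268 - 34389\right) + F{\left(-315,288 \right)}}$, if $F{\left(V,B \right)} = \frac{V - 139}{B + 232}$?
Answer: $- \frac{260}{10571047} \approx -2.4595 \cdot 10^{-5}$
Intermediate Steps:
$F{\left(V,B \right)} = \frac{-139 + V}{232 + B}$
$\frac{1}{\left(-6268 - 34389\right) + F{\left(-315,288 \right)}} = \frac{1}{\left(-6268 - 34389\right) + \frac{-139 - 315}{232 + 288}} = \frac{1}{-40657 + \frac{1}{520} \left(-454\right)} = \frac{1}{-40657 - \frac{227}{260}} = \frac{1}{- \frac{10571047}{260}} = - \frac{260}{10571047}$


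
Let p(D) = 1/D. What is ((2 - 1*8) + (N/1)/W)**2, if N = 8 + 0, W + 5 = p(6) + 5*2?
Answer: 19044/961 ≈ 19.817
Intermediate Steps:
W = 31/6 (W = -5 + (1/6 + 5*2) = -5 + (1/6 + 10) = -5 + 61/6 = 31/6 ≈ 5.1667)
N = 8
((2 - 1*8) + (N/1)/W)**2 = ((2 - 1*8) + (8/1)/(31/6))**2 = ((2 - 8) + (8*1)*(6/31))**2 = (-6 + 8*(6/31))**2 = (-6 + 48/31)**2 = (-138/31)**2 = 19044/961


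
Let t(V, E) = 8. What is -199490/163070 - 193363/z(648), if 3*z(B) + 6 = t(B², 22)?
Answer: -9459551221/32614 ≈ -2.9005e+5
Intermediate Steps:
z(B) = ⅔ (z(B) = -2 + (⅓)*8 = -2 + 8/3 = ⅔)
-199490/163070 - 193363/z(648) = -199490/163070 - 193363/⅔ = -199490*1/163070 - 193363*3/2 = -19949/16307 - 580089/2 = -9459551221/32614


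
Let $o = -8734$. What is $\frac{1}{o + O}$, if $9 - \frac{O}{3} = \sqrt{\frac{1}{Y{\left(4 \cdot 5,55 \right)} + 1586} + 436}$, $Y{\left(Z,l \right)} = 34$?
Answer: $- \frac{1567260}{13645426499} + \frac{6 \sqrt{3531605}}{13645426499} \approx -0.00011403$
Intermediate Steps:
$O = 27 - \frac{\sqrt{3531605}}{30}$ ($O = 27 - 3 \sqrt{\frac{1}{34 + 1586} + 436} = 27 - 3 \sqrt{\frac{1}{1620} + 436} = 27 - 3 \sqrt{\frac{706321}{1620}} = 27 - 3 \frac{\sqrt{3531605}}{90} = 27 - \frac{\sqrt{3531605}}{30} \approx -35.642$)
$\frac{1}{o + O} = \frac{1}{-8734 + \left(27 - \frac{\sqrt{3531605}}{30}\right)} = \frac{1}{-8707 - \frac{\sqrt{3531605}}{30}}$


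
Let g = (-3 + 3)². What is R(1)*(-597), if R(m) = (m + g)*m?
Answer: -597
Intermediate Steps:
g = 0 (g = 0² = 0)
R(m) = m² (R(m) = (m + 0)*m = m*m = m²)
R(1)*(-597) = 1²*(-597) = 1*(-597) = -597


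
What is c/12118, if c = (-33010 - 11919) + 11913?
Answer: -16508/6059 ≈ -2.7245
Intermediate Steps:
c = -33016 (c = -44929 + 11913 = -33016)
c/12118 = -33016/12118 = -33016*1/12118 = -16508/6059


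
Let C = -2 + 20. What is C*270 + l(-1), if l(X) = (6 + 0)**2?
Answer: 4896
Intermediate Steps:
l(X) = 36 (l(X) = 6**2 = 36)
C = 18
C*270 + l(-1) = 18*270 + 36 = 4860 + 36 = 4896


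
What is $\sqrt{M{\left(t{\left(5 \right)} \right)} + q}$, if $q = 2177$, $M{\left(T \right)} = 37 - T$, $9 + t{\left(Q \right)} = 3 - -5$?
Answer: $\sqrt{2215} \approx 47.064$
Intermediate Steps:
$t{\left(Q \right)} = -1$ ($t{\left(Q \right)} = -9 + \left(3 - -5\right) = -9 + \left(3 + 5\right) = -9 + 8 = -1$)
$\sqrt{M{\left(t{\left(5 \right)} \right)} + q} = \sqrt{\left(37 - -1\right) + 2177} = \sqrt{\left(37 + 1\right) + 2177} = \sqrt{38 + 2177} = \sqrt{2215}$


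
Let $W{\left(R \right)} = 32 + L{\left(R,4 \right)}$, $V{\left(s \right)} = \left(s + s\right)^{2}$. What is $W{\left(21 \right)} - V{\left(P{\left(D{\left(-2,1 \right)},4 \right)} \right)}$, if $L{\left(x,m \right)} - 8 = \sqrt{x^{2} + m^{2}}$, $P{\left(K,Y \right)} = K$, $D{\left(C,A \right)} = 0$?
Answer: $40 + \sqrt{457} \approx 61.378$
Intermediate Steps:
$V{\left(s \right)} = 4 s^{2}$ ($V{\left(s \right)} = \left(2 s\right)^{2} = 4 s^{2}$)
$L{\left(x,m \right)} = 8 + \sqrt{m^{2} + x^{2}}$ ($L{\left(x,m \right)} = 8 + \sqrt{x^{2} + m^{2}} = 8 + \sqrt{m^{2} + x^{2}}$)
$W{\left(R \right)} = 40 + \sqrt{16 + R^{2}}$ ($W{\left(R \right)} = 32 + \left(8 + \sqrt{4^{2} + R^{2}}\right) = 32 + \left(8 + \sqrt{16 + R^{2}}\right) = 40 + \sqrt{16 + R^{2}}$)
$W{\left(21 \right)} - V{\left(P{\left(D{\left(-2,1 \right)},4 \right)} \right)} = \left(40 + \sqrt{16 + 21^{2}}\right) - 4 \cdot 0^{2} = \left(40 + \sqrt{16 + 441}\right) - 4 \cdot 0 = \left(40 + \sqrt{457}\right) - 0 = \left(40 + \sqrt{457}\right) + 0 = 40 + \sqrt{457}$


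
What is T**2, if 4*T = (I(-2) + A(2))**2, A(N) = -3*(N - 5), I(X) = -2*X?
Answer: 28561/16 ≈ 1785.1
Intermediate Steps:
A(N) = 15 - 3*N (A(N) = -3*(-5 + N) = 15 - 3*N)
T = 169/4 (T = (-2*(-2) + (15 - 3*2))**2/4 = (4 + (15 - 6))**2/4 = (4 + 9)**2/4 = (1/4)*13**2 = (1/4)*169 = 169/4 ≈ 42.250)
T**2 = (169/4)**2 = 28561/16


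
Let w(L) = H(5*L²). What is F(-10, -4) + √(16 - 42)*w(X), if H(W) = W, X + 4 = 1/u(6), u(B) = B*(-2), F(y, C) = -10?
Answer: -10 + 12005*I*√26/144 ≈ -10.0 + 425.1*I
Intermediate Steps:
u(B) = -2*B
X = -49/12 (X = -4 + 1/(-2*6) = -4 + 1/(-12) = -4 - 1/12 = -49/12 ≈ -4.0833)
w(L) = 5*L²
F(-10, -4) + √(16 - 42)*w(X) = -10 + √(16 - 42)*(5*(-49/12)²) = -10 + √(-26)*(5*(2401/144)) = -10 + (I*√26)*(12005/144) = -10 + 12005*I*√26/144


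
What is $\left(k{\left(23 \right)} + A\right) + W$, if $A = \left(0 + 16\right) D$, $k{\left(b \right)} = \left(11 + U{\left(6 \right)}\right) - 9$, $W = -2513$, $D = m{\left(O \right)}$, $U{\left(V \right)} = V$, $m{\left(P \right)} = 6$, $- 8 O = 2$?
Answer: $-2409$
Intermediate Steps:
$O = - \frac{1}{4}$ ($O = \left(- \frac{1}{8}\right) 2 = - \frac{1}{4} \approx -0.25$)
$D = 6$
$k{\left(b \right)} = 8$ ($k{\left(b \right)} = \left(11 + 6\right) - 9 = 17 - 9 = 8$)
$A = 96$ ($A = \left(0 + 16\right) 6 = 16 \cdot 6 = 96$)
$\left(k{\left(23 \right)} + A\right) + W = \left(8 + 96\right) - 2513 = 104 - 2513 = -2409$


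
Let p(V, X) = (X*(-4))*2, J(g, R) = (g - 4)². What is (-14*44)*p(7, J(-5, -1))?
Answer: 399168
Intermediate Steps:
J(g, R) = (-4 + g)²
p(V, X) = -8*X (p(V, X) = -4*X*2 = -8*X)
(-14*44)*p(7, J(-5, -1)) = (-14*44)*(-8*(-4 - 5)²) = -(-4928)*(-9)² = -(-4928)*81 = -616*(-648) = 399168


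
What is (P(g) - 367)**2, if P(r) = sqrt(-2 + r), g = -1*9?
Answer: (367 - I*sqrt(11))**2 ≈ 1.3468e+5 - 2434.0*I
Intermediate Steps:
g = -9
(P(g) - 367)**2 = (sqrt(-2 - 9) - 367)**2 = (sqrt(-11) - 367)**2 = (I*sqrt(11) - 367)**2 = (-367 + I*sqrt(11))**2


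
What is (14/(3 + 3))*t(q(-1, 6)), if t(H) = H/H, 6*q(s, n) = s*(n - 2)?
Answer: 7/3 ≈ 2.3333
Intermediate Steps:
q(s, n) = s*(-2 + n)/6 (q(s, n) = (s*(n - 2))/6 = (s*(-2 + n))/6 = s*(-2 + n)/6)
t(H) = 1
(14/(3 + 3))*t(q(-1, 6)) = (14/(3 + 3))*1 = (14/6)*1 = (14*(1/6))*1 = (7/3)*1 = 7/3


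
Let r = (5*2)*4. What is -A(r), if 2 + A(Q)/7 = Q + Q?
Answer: -546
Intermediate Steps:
r = 40 (r = 10*4 = 40)
A(Q) = -14 + 14*Q (A(Q) = -14 + 7*(Q + Q) = -14 + 7*(2*Q) = -14 + 14*Q)
-A(r) = -(-14 + 14*40) = -(-14 + 560) = -1*546 = -546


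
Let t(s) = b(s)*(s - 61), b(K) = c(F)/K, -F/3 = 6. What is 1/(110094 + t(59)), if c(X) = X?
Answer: 59/6495582 ≈ 9.0831e-6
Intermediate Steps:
F = -18 (F = -3*6 = -18)
b(K) = -18/K
t(s) = -18*(-61 + s)/s (t(s) = (-18/s)*(s - 61) = (-18/s)*(-61 + s) = -18*(-61 + s)/s)
1/(110094 + t(59)) = 1/(110094 + (-18 + 1098/59)) = 1/(110094 + 36/59) = 1/(6495582/59) = 59/6495582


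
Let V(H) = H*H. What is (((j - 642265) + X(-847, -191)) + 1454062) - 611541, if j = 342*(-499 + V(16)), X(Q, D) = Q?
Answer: 116303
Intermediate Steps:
V(H) = H**2
j = -83106 (j = 342*(-499 + 16**2) = 342*(-499 + 256) = 342*(-243) = -83106)
(((j - 642265) + X(-847, -191)) + 1454062) - 611541 = (((-83106 - 642265) - 847) + 1454062) - 611541 = ((-725371 - 847) + 1454062) - 611541 = (-726218 + 1454062) - 611541 = 727844 - 611541 = 116303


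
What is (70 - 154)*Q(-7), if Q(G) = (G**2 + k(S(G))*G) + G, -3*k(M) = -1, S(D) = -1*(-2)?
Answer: -3332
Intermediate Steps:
S(D) = 2
k(M) = 1/3 (k(M) = -1/3*(-1) = 1/3)
Q(G) = G**2 + 4*G/3 (Q(G) = (G**2 + G/3) + G = G**2 + 4*G/3)
(70 - 154)*Q(-7) = (70 - 154)*((1/3)*(-7)*(4 + 3*(-7))) = -28*(-7)*(4 - 21) = -28*(-7)*(-17) = -84*119/3 = -3332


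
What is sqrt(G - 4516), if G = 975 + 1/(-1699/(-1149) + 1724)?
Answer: I*sqrt(556730607122578)/396515 ≈ 59.506*I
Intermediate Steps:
G = 1933011774/1982575 (G = 975 + 1/(-1699*(-1/1149) + 1724) = 975 + 1/(1699/1149 + 1724) = 975 + 1/(1982575/1149) = 975 + 1149/1982575 = 1933011774/1982575 ≈ 975.00)
sqrt(G - 4516) = sqrt(1933011774/1982575 - 4516) = sqrt(-7020296926/1982575) = I*sqrt(556730607122578)/396515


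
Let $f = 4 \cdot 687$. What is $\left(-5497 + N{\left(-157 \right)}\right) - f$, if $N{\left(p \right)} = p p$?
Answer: $16404$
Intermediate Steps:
$N{\left(p \right)} = p^{2}$
$f = 2748$
$\left(-5497 + N{\left(-157 \right)}\right) - f = \left(-5497 + \left(-157\right)^{2}\right) - 2748 = \left(-5497 + 24649\right) - 2748 = 19152 - 2748 = 16404$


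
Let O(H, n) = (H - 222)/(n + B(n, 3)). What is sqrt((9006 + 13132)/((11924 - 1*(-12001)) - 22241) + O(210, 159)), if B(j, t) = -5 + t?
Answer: sqrt(228395407426)/132194 ≈ 3.6152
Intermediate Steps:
O(H, n) = (-222 + H)/(-2 + n) (O(H, n) = (H - 222)/(n + (-5 + 3)) = (-222 + H)/(n - 2) = (-222 + H)/(-2 + n))
sqrt((9006 + 13132)/((11924 - 1*(-12001)) - 22241) + O(210, 159)) = sqrt((9006 + 13132)/((11924 - 1*(-12001)) - 22241) + (-222 + 210)/(-2 + 159)) = sqrt(22138/((11924 + 12001) - 22241) - 12/157) = sqrt(22138/(23925 - 22241) + (1/157)*(-12)) = sqrt(22138/1684 - 12/157) = sqrt(22138*(1/1684) - 12/157) = sqrt(11069/842 - 12/157) = sqrt(1727729/132194) = sqrt(228395407426)/132194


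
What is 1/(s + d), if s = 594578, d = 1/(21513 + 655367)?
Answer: 676880/402457956641 ≈ 1.6819e-6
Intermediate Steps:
d = 1/676880 ≈ 1.4774e-6
1/(s + d) = 1/(594578 + 1/676880) = 1/(402457956641/676880) = 676880/402457956641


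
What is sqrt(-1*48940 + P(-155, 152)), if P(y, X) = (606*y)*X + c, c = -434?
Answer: I*sqrt(14326734) ≈ 3785.1*I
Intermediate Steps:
P(y, X) = -434 + 606*X*y (P(y, X) = (606*y)*X - 434 = 606*X*y - 434 = -434 + 606*X*y)
sqrt(-1*48940 + P(-155, 152)) = sqrt(-1*48940 + (-434 + 606*152*(-155))) = sqrt(-48940 + (-434 - 14277360)) = sqrt(-48940 - 14277794) = sqrt(-14326734) = I*sqrt(14326734)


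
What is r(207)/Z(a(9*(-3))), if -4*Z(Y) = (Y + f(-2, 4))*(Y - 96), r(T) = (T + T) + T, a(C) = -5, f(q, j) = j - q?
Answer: 2484/101 ≈ 24.594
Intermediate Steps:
r(T) = 3*T (r(T) = 2*T + T = 3*T)
Z(Y) = -(-96 + Y)*(6 + Y)/4 (Z(Y) = -(Y + (4 - 1*(-2)))*(Y - 96)/4 = -(Y + (4 + 2))*(-96 + Y)/4 = -(Y + 6)*(-96 + Y)/4 = -(6 + Y)*(-96 + Y)/4 = -(-96 + Y)*(6 + Y)/4)
r(207)/Z(a(9*(-3))) = (3*207)/(144 - ¼*(-5)² + (45/2)*(-5)) = 621/(144 - ¼*25 - 225/2) = 621/(144 - 25/4 - 225/2) = 621/(101/4) = 621*(4/101) = 2484/101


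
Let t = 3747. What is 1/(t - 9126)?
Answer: -1/5379 ≈ -0.00018591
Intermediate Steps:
1/(t - 9126) = 1/(3747 - 9126) = 1/(-5379) = -1/5379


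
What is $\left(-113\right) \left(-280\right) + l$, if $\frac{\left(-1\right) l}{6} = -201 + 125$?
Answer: $32096$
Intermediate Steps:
$l = 456$ ($l = - 6 \left(-201 + 125\right) = \left(-6\right) \left(-76\right) = 456$)
$\left(-113\right) \left(-280\right) + l = \left(-113\right) \left(-280\right) + 456 = 31640 + 456 = 32096$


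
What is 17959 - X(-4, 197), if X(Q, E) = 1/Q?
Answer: 71837/4 ≈ 17959.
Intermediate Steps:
17959 - X(-4, 197) = 17959 - 1/(-4) = 17959 - 1*(-¼) = 17959 + ¼ = 71837/4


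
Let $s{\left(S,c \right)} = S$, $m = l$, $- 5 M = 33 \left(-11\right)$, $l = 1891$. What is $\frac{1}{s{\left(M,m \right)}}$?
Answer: $\frac{5}{363} \approx 0.013774$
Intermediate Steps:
$M = \frac{363}{5}$ ($M = - \frac{33 \left(-11\right)}{5} = \left(- \frac{1}{5}\right) \left(-363\right) = \frac{363}{5} \approx 72.6$)
$m = 1891$
$\frac{1}{s{\left(M,m \right)}} = \frac{1}{\frac{363}{5}} = \frac{5}{363}$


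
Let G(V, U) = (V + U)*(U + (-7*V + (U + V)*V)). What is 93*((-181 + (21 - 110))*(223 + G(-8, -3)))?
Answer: 33346080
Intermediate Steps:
G(V, U) = (U + V)*(U - 7*V + V*(U + V)) (G(V, U) = (U + V)*(U + (-7*V + V*(U + V))) = (U + V)*(U - 7*V + V*(U + V)))
93*((-181 + (21 - 110))*(223 + G(-8, -3))) = 93*((-181 + (21 - 110))*(223 + ((-3)² + (-8)³ - 7*(-8)² - 8*(-3)² - 6*(-3)*(-8) + 2*(-3)*(-8)²))) = 93*((-181 - 89)*(223 + (9 - 512 - 7*64 - 8*9 - 144 + 2*(-3)*64))) = 93*(-270*(223 + (9 - 512 - 448 - 72 - 144 - 384))) = 93*(-270*(223 - 1551)) = 93*(-270*(-1328)) = 93*358560 = 33346080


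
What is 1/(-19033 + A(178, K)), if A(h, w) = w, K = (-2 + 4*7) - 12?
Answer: -1/19019 ≈ -5.2579e-5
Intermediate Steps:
K = 14 (K = (-2 + 28) - 12 = 26 - 12 = 14)
1/(-19033 + A(178, K)) = 1/(-19033 + 14) = 1/(-19019) = -1/19019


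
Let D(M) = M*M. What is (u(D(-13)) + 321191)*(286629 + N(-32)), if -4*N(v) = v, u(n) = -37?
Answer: 92054619098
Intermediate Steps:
D(M) = M²
N(v) = -v/4
(u(D(-13)) + 321191)*(286629 + N(-32)) = (-37 + 321191)*(286629 - ¼*(-32)) = 321154*(286629 + 8) = 321154*286637 = 92054619098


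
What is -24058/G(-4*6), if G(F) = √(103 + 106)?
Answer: -24058*√209/209 ≈ -1664.1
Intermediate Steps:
G(F) = √209
-24058/G(-4*6) = -24058*√209/209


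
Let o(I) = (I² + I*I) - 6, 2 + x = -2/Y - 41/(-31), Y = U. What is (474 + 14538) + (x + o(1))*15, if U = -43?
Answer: 19918401/1333 ≈ 14943.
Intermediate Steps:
Y = -43
x = -841/1333 (x = -2 + (-2/(-43) - 41/(-31)) = -2 + (-2*(-1/43) - 41*(-1/31)) = -2 + (2/43 + 41/31) = -2 + 1825/1333 = -841/1333 ≈ -0.63091)
o(I) = -6 + 2*I² (o(I) = (I² + I²) - 6 = 2*I² - 6 = -6 + 2*I²)
(474 + 14538) + (x + o(1))*15 = (474 + 14538) + (-841/1333 + (-6 + 2*1²))*15 = 15012 + (-841/1333 + (-6 + 2*1))*15 = 15012 + (-841/1333 + (-6 + 2))*15 = 15012 + (-841/1333 - 4)*15 = 15012 - 6173/1333*15 = 15012 - 92595/1333 = 19918401/1333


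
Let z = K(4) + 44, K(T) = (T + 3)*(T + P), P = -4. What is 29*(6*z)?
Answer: 7656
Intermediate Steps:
K(T) = (-4 + T)*(3 + T) (K(T) = (T + 3)*(T - 4) = (3 + T)*(-4 + T) = (-4 + T)*(3 + T))
z = 44 (z = (-12 + 4² - 1*4) + 44 = (-12 + 16 - 4) + 44 = 0 + 44 = 44)
29*(6*z) = 29*(6*44) = 29*264 = 7656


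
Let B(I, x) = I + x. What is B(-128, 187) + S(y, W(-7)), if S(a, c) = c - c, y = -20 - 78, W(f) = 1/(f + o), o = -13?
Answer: 59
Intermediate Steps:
W(f) = 1/(-13 + f) (W(f) = 1/(f - 13) = 1/(-13 + f))
y = -98
S(a, c) = 0
B(-128, 187) + S(y, W(-7)) = (-128 + 187) + 0 = 59 + 0 = 59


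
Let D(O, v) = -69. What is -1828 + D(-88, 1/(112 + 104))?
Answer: -1897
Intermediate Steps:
-1828 + D(-88, 1/(112 + 104)) = -1828 - 69 = -1897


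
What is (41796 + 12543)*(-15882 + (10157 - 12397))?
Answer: -984731358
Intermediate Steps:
(41796 + 12543)*(-15882 + (10157 - 12397)) = 54339*(-15882 - 2240) = 54339*(-18122) = -984731358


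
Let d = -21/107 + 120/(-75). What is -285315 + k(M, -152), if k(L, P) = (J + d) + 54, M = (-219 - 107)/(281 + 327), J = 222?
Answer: -152496826/535 ≈ -2.8504e+5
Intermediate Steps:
d = -961/535 (d = -21*1/107 + 120*(-1/75) = -21/107 - 8/5 = -961/535 ≈ -1.7963)
M = -163/304 (M = -326/608 = -326*1/608 = -163/304 ≈ -0.53618)
k(L, P) = 146699/535 (k(L, P) = (222 - 961/535) + 54 = 117809/535 + 54 = 146699/535)
-285315 + k(M, -152) = -285315 + 146699/535 = -152496826/535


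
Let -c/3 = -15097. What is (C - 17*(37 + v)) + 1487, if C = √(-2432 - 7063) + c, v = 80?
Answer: 44789 + 3*I*√1055 ≈ 44789.0 + 97.442*I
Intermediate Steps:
c = 45291 (c = -3*(-15097) = 45291)
C = 45291 + 3*I*√1055 (C = √(-2432 - 7063) + 45291 = √(-9495) + 45291 = 3*I*√1055 + 45291 = 45291 + 3*I*√1055 ≈ 45291.0 + 97.442*I)
(C - 17*(37 + v)) + 1487 = ((45291 + 3*I*√1055) - 17*(37 + 80)) + 1487 = ((45291 + 3*I*√1055) - 17*117) + 1487 = ((45291 + 3*I*√1055) - 1989) + 1487 = (43302 + 3*I*√1055) + 1487 = 44789 + 3*I*√1055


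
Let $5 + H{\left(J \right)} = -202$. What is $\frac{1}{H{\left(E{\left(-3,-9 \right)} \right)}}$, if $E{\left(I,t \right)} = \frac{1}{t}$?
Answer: $- \frac{1}{207} \approx -0.0048309$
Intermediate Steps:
$H{\left(J \right)} = -207$ ($H{\left(J \right)} = -5 - 202 = -207$)
$\frac{1}{H{\left(E{\left(-3,-9 \right)} \right)}} = \frac{1}{-207} = - \frac{1}{207}$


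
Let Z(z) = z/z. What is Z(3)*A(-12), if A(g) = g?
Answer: -12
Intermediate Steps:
Z(z) = 1
Z(3)*A(-12) = 1*(-12) = -12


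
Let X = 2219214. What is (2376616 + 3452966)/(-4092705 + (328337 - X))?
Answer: -264981/271981 ≈ -0.97426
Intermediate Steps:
(2376616 + 3452966)/(-4092705 + (328337 - X)) = (2376616 + 3452966)/(-4092705 + (328337 - 1*2219214)) = 5829582/(-4092705 + (328337 - 2219214)) = 5829582/(-4092705 - 1890877) = 5829582/(-5983582) = 5829582*(-1/5983582) = -264981/271981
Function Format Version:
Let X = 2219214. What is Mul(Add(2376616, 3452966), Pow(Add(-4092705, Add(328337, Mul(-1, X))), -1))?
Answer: Rational(-264981, 271981) ≈ -0.97426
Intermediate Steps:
Mul(Add(2376616, 3452966), Pow(Add(-4092705, Add(328337, Mul(-1, X))), -1)) = Mul(Add(2376616, 3452966), Pow(Add(-4092705, Add(328337, Mul(-1, 2219214))), -1)) = Mul(5829582, Pow(Add(-4092705, Add(328337, -2219214)), -1)) = Mul(5829582, Pow(Add(-4092705, -1890877), -1)) = Mul(5829582, Pow(-5983582, -1)) = Mul(5829582, Rational(-1, 5983582)) = Rational(-264981, 271981)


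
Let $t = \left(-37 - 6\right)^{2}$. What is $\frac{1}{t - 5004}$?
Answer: $- \frac{1}{3155} \approx -0.00031696$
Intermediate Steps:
$t = 1849$ ($t = \left(-43\right)^{2} = 1849$)
$\frac{1}{t - 5004} = \frac{1}{1849 - 5004} = \frac{1}{-3155} = - \frac{1}{3155}$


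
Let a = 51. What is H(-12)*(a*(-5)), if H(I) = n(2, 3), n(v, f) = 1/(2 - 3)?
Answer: 255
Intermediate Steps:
n(v, f) = -1 (n(v, f) = 1/(-1) = -1)
H(I) = -1
H(-12)*(a*(-5)) = -51*(-5) = -1*(-255) = 255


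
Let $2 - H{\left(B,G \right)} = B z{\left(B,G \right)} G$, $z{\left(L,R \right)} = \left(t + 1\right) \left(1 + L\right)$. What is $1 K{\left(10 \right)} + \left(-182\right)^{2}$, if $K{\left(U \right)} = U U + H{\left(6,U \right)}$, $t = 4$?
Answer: $31126$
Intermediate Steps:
$z{\left(L,R \right)} = 5 + 5 L$ ($z{\left(L,R \right)} = \left(4 + 1\right) \left(1 + L\right) = 5 \left(1 + L\right) = 5 + 5 L$)
$H{\left(B,G \right)} = 2 - B G \left(5 + 5 B\right)$ ($H{\left(B,G \right)} = 2 - B \left(5 + 5 B\right) G = 2 - B G \left(5 + 5 B\right)$)
$K{\left(U \right)} = 2 + U^{2} - 210 U$ ($K{\left(U \right)} = U U + \left(2 - 30 U \left(1 + 6\right)\right) = U^{2} + \left(2 - 30 U 7\right) = U^{2} - \left(-2 + 210 U\right) = 2 + U^{2} - 210 U$)
$1 K{\left(10 \right)} + \left(-182\right)^{2} = 1 \left(2 + 10^{2} - 2100\right) + \left(-182\right)^{2} = 1 \left(2 + 100 - 2100\right) + 33124 = 1 \left(-1998\right) + 33124 = -1998 + 33124 = 31126$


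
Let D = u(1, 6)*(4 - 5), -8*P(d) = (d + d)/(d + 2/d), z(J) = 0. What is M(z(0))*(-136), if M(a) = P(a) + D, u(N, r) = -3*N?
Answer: -408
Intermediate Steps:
P(d) = -d/(4*(d + 2/d)) (P(d) = -(d + d)/(8*(d + 2/d)) = -2*d/(8*(d + 2/d)) = -d/(4*(d + 2/d)))
D = 3 (D = (-3*1)*(4 - 5) = -3*(-1) = 3)
M(a) = 3 - a**2/(8 + 4*a**2) (M(a) = -a**2/(8 + 4*a**2) + 3 = 3 - a**2/(8 + 4*a**2))
M(z(0))*(-136) = ((24 + 11*0**2)/(4*(2 + 0**2)))*(-136) = ((24 + 11*0)/(4*(2 + 0)))*(-136) = ((1/4)*(24 + 0)/2)*(-136) = ((1/4)*(1/2)*24)*(-136) = 3*(-136) = -408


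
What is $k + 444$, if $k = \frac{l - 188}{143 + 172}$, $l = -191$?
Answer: $\frac{139481}{315} \approx 442.8$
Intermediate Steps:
$k = - \frac{379}{315}$ ($k = \frac{-191 - 188}{143 + 172} = - \frac{379}{315} \approx -1.2032$)
$k + 444 = - \frac{379}{315} + 444 = \frac{139481}{315}$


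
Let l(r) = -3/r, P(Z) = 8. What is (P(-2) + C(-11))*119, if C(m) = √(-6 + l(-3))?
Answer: 952 + 119*I*√5 ≈ 952.0 + 266.09*I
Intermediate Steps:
C(m) = I*√5 (C(m) = √(-6 - 3/(-3)) = √(-6 - 3*(-⅓)) = √(-6 + 1) = √(-5) = I*√5)
(P(-2) + C(-11))*119 = (8 + I*√5)*119 = 952 + 119*I*√5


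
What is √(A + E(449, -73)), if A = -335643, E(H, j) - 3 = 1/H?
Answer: I*√67665359191/449 ≈ 579.34*I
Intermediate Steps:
E(H, j) = 3 + 1/H
√(A + E(449, -73)) = √(-335643 + (3 + 1/449)) = √(-335643 + 1348/449) = √(-150702359/449) = I*√67665359191/449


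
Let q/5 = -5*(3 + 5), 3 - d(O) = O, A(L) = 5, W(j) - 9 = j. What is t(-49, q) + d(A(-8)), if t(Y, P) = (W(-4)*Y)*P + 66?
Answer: 49064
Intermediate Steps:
W(j) = 9 + j
d(O) = 3 - O
q = -200 (q = 5*(-5*(3 + 5)) = 5*(-5*8) = 5*(-40) = -200)
t(Y, P) = 66 + 5*P*Y (t(Y, P) = ((9 - 4)*Y)*P + 66 = (5*Y)*P + 66 = 5*P*Y + 66 = 66 + 5*P*Y)
t(-49, q) + d(A(-8)) = (66 + 5*(-200)*(-49)) + (3 - 1*5) = (66 + 49000) + (3 - 5) = 49066 - 2 = 49064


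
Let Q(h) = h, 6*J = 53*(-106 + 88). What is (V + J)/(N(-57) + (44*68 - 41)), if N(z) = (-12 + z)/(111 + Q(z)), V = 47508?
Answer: 852282/53095 ≈ 16.052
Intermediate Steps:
J = -159 (J = (53*(-106 + 88))/6 = (53*(-18))/6 = (⅙)*(-954) = -159)
N(z) = (-12 + z)/(111 + z)
(V + J)/(N(-57) + (44*68 - 41)) = (47508 - 159)/((-12 - 57)/(111 - 57) + (44*68 - 41)) = 47349/(-69/54 + (2992 - 41)) = 47349/((1/54)*(-69) + 2951) = 47349/(-23/18 + 2951) = 47349/(53095/18) = 47349*(18/53095) = 852282/53095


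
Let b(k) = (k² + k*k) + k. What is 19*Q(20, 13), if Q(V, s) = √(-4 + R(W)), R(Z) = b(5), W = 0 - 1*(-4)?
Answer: 19*√51 ≈ 135.69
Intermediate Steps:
W = 4 (W = 0 + 4 = 4)
b(k) = k + 2*k² (b(k) = (k² + k²) + k = 2*k² + k = k + 2*k²)
R(Z) = 55 (R(Z) = 5*(1 + 2*5) = 5*(1 + 10) = 5*11 = 55)
Q(V, s) = √51 (Q(V, s) = √(-4 + 55) = √51)
19*Q(20, 13) = 19*√51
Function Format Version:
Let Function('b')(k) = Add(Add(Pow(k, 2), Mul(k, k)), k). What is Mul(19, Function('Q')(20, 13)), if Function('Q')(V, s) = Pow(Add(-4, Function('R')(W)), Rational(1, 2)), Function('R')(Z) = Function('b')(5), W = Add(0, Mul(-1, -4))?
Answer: Mul(19, Pow(51, Rational(1, 2))) ≈ 135.69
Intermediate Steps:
W = 4 (W = Add(0, 4) = 4)
Function('b')(k) = Add(k, Mul(2, Pow(k, 2))) (Function('b')(k) = Add(Add(Pow(k, 2), Pow(k, 2)), k) = Add(Mul(2, Pow(k, 2)), k) = Add(k, Mul(2, Pow(k, 2))))
Function('R')(Z) = 55 (Function('R')(Z) = Mul(5, Add(1, Mul(2, 5))) = Mul(5, Add(1, 10)) = Mul(5, 11) = 55)
Function('Q')(V, s) = Pow(51, Rational(1, 2)) (Function('Q')(V, s) = Pow(Add(-4, 55), Rational(1, 2)) = Pow(51, Rational(1, 2)))
Mul(19, Function('Q')(20, 13)) = Mul(19, Pow(51, Rational(1, 2)))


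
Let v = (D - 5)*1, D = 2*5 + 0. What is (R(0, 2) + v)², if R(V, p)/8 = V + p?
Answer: 441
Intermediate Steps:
D = 10 (D = 10 + 0 = 10)
R(V, p) = 8*V + 8*p (R(V, p) = 8*(V + p) = 8*V + 8*p)
v = 5 (v = (10 - 5)*1 = 5*1 = 5)
(R(0, 2) + v)² = ((8*0 + 8*2) + 5)² = ((0 + 16) + 5)² = (16 + 5)² = 21² = 441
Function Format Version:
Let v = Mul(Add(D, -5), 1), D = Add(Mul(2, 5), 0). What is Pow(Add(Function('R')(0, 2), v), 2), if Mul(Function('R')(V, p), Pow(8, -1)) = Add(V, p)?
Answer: 441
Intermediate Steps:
D = 10 (D = Add(10, 0) = 10)
Function('R')(V, p) = Add(Mul(8, V), Mul(8, p)) (Function('R')(V, p) = Mul(8, Add(V, p)) = Add(Mul(8, V), Mul(8, p)))
v = 5 (v = Mul(Add(10, -5), 1) = Mul(5, 1) = 5)
Pow(Add(Function('R')(0, 2), v), 2) = Pow(Add(Add(Mul(8, 0), Mul(8, 2)), 5), 2) = Pow(Add(Add(0, 16), 5), 2) = Pow(Add(16, 5), 2) = Pow(21, 2) = 441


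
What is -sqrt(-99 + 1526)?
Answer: -sqrt(1427) ≈ -37.776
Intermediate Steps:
-sqrt(-99 + 1526) = -sqrt(1427)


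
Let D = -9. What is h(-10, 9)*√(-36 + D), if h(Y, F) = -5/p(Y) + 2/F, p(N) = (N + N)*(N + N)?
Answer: 151*I*√5/240 ≈ 1.4069*I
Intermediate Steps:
p(N) = 4*N² (p(N) = (2*N)*(2*N) = 4*N²)
h(Y, F) = 2/F - 5/(4*Y²) (h(Y, F) = -5*1/(4*Y²) + 2/F = -5/(4*Y²) + 2/F = 2/F - 5/(4*Y²))
h(-10, 9)*√(-36 + D) = (2/9 - 5/4/(-10)²)*√(-36 - 9) = (2*(⅑) - 5/4*1/100)*√(-45) = (2/9 - 1/80)*(3*I*√5) = 151*(3*I*√5)/720 = 151*I*√5/240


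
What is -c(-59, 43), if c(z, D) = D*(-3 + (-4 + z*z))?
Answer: -149382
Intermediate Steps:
c(z, D) = D*(-7 + z**2) (c(z, D) = D*(-3 + (-4 + z**2)) = D*(-7 + z**2))
-c(-59, 43) = -43*(-7 + (-59)**2) = -43*(-7 + 3481) = -43*3474 = -1*149382 = -149382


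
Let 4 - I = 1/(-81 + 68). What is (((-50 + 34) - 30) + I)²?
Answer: 297025/169 ≈ 1757.5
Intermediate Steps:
I = 53/13 (I = 4 - 1/(-81 + 68) = 4 - 1/(-13) = 4 - 1*(-1/13) = 4 + 1/13 = 53/13 ≈ 4.0769)
(((-50 + 34) - 30) + I)² = (((-50 + 34) - 30) + 53/13)² = ((-16 - 30) + 53/13)² = (-46 + 53/13)² = (-545/13)² = 297025/169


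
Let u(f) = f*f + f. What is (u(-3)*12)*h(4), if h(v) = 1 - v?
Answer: -216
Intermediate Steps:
u(f) = f + f**2 (u(f) = f**2 + f = f + f**2)
(u(-3)*12)*h(4) = (-3*(1 - 3)*12)*(1 - 1*4) = (-3*(-2)*12)*(1 - 4) = (6*12)*(-3) = 72*(-3) = -216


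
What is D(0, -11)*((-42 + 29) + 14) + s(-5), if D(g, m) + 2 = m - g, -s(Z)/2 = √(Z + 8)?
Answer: -13 - 2*√3 ≈ -16.464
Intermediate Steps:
s(Z) = -2*√(8 + Z) (s(Z) = -2*√(Z + 8) = -2*√(8 + Z))
D(g, m) = -2 + m - g (D(g, m) = -2 + (m - g) = -2 + m - g)
D(0, -11)*((-42 + 29) + 14) + s(-5) = (-2 - 11 - 1*0)*((-42 + 29) + 14) - 2*√(8 - 5) = (-2 - 11 + 0)*(-13 + 14) - 2*√3 = -13*1 - 2*√3 = -13 - 2*√3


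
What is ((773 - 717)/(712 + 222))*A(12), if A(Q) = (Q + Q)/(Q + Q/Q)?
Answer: 672/6071 ≈ 0.11069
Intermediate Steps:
A(Q) = 2*Q/(1 + Q) (A(Q) = (2*Q)/(Q + 1) = (2*Q)/(1 + Q) = 2*Q/(1 + Q))
((773 - 717)/(712 + 222))*A(12) = ((773 - 717)/(712 + 222))*(2*12/(1 + 12)) = (56/934)*(2*12/13) = (56*(1/934))*(2*12*(1/13)) = (28/467)*(24/13) = 672/6071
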